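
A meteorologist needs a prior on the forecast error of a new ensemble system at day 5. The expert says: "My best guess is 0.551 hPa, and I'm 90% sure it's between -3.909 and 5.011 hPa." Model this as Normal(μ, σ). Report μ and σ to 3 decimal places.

A symmetric 90% interval runs μ ± z·σ with z = 1.645.
Half-width = 4.46, so σ = 4.46/1.645 = 2.711.
μ is the stated best guess, 0.551.

μ = 0.551, σ = 2.711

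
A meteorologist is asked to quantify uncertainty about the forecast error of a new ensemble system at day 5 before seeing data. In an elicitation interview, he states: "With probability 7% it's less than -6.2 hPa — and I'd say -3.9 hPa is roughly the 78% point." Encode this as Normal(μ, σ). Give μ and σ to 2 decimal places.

μ = -4.69, σ = 1.02

For Normal(μ,σ), the p-quantile is μ + z_p·σ. Here z_{0.07} = -1.476, z_{0.78} = 0.7722.
So -6.2 = μ − 1.476σ and -3.9 = μ + 0.7722σ.
Subtracting: σ = (-3.9 − -6.2)/(0.7722 − (-1.476)) = 1.02.
Then μ = -6.2 − (-1.476)·1.02 = -4.69.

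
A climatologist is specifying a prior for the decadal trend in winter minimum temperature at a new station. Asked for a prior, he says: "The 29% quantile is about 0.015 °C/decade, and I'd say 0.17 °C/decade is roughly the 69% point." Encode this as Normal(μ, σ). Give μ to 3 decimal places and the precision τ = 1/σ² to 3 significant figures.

μ = 0.097, τ = 45.8

The p-quantile of Normal(μ,σ) is μ + z_p·σ, with z_{0.29} = -0.5534 and z_{0.69} = 0.4959.
Eliminate σ: μ = (z₂·x₁ − z₁·x₂)/(z₂ − z₁) = (0.4959·0.015 − (-0.5534)·0.17)/1.049 = 0.097.
Then σ = (x₂ − x₁)/(z₂ − z₁) = (0.17 − 0.015)/1.049 = 0.148.
Precision τ = 1/σ² = 1/0.1477² = 45.8.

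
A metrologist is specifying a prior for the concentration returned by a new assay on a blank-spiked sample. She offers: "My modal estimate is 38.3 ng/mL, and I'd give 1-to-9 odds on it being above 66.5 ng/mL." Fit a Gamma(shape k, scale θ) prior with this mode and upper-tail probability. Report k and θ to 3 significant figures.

Gamma(k,θ) with k>1 has mode (k−1)θ, so θ = 38.3/(k−1).
Need P(X < 66.5) = 0.9 with θ tied to k this way. Start at k = 2, θ = 38.3: P(X<66.5) ≈ 0.518.
Too low — raise k to concentrate. Iterating converges to k ≈ 7.23.
Then θ = 38.3/(7.23−1) ≈ 6.14.

k ≈ 7.23, θ ≈ 6.14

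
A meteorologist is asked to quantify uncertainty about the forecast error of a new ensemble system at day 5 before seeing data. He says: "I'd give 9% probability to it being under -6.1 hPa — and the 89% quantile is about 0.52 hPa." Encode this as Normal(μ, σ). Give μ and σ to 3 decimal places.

For Normal(μ,σ), the p-quantile is μ + z_p·σ. Here z_{0.09} = -1.341, z_{0.89} = 1.227.
So -6.1 = μ − 1.341σ and 0.52 = μ + 1.227σ.
Subtracting: σ = (0.52 − -6.1)/(1.227 − (-1.341)) = 2.579.
Then μ = -6.1 − (-1.341)·2.579 = -2.643.

μ = -2.643, σ = 2.579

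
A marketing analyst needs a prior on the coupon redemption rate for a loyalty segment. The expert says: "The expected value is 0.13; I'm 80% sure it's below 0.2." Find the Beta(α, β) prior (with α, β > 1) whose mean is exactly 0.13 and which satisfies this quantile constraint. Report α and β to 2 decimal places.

With mean 0.13 fixed, write α = 0.13s, β = 0.87s where s = α+β.
Need P(θ < 0.2) = 0.8 under Beta(0.13s, 0.87s). Normal approximation: (q−m)/√(m(1−m)/s) ≈ z_{0.8} = 0.842, so s ≈ 0.13·0.87·(0.842)²/(0.2−0.13)² = 16.3.
At s = 16.3: P(θ<0.2) ≈ 0.819. Adjusting to match 0.8 gives s ≈ 12.44.
So α = 0.13·12.44 ≈ 1.62, β = 0.87·12.44 ≈ 10.82.

α ≈ 1.62, β ≈ 10.82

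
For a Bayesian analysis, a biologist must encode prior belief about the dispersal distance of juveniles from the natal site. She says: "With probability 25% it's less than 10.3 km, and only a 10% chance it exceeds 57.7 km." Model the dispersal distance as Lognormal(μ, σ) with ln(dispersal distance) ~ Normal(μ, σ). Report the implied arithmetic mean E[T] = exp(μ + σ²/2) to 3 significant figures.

If T ~ Lognormal(μ,σ) then ln T ~ Normal(μ,σ), so the p-quantile of ln T is μ + z_p·σ.
ln(10.3) = 2.332 and ln(57.7) = 4.055; z_{0.25} = -0.6745, z_{0.9} = 1.282.
σ = (4.055 − 2.332)/(1.282 − (-0.6745)) = 0.881.
μ = 2.332 − (-0.6745)·0.881 = 2.926.
E[T] = exp(μ + σ²/2) = exp(2.926 + 0.3880) = 27.5 km.

E[T] ≈ 27.5 km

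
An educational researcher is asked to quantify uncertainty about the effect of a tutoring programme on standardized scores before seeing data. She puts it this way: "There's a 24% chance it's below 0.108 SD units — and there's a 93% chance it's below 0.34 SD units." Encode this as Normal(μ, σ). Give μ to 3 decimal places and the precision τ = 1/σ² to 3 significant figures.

The p-quantile of Normal(μ,σ) is μ + z_p·σ, with z_{0.24} = -0.7063 and z_{0.93} = 1.476.
Eliminate σ: μ = (z₂·x₁ − z₁·x₂)/(z₂ − z₁) = (1.476·0.108 − (-0.7063)·0.34)/2.182 = 0.183.
Then σ = (x₂ − x₁)/(z₂ − z₁) = (0.34 − 0.108)/2.182 = 0.106.
Precision τ = 1/σ² = 1/0.1063² = 88.5.

μ = 0.183, τ = 88.5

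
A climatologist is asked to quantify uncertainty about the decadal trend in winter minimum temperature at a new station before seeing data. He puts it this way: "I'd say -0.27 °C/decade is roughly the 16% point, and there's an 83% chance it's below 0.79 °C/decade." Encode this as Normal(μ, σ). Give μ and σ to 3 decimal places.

μ = 0.271, σ = 0.544

The p-quantile of Normal(μ,σ) is μ + z_p·σ, with z_{0.16} = -0.9945 and z_{0.83} = 0.9542.
Eliminate σ: μ = (z₂·x₁ − z₁·x₂)/(z₂ − z₁) = (0.9542·-0.27 − (-0.9945)·0.79)/1.949 = 0.271.
Then σ = (x₂ − x₁)/(z₂ − z₁) = (0.79 − -0.27)/1.949 = 0.544.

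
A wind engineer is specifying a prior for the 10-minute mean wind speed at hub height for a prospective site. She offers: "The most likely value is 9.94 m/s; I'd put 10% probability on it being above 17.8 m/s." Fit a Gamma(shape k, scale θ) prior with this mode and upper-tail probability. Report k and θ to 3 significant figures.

k ≈ 6.61, θ ≈ 1.77

Gamma(k,θ) with k>1 has mode (k−1)θ, so θ = 9.94/(k−1).
Need P(X < 17.8) = 0.9 with θ tied to k this way. Start at k = 2, θ = 9.94: P(X<17.8) ≈ 0.534.
Too low — raise k to concentrate. Iterating converges to k ≈ 6.61.
Then θ = 9.94/(6.61−1) ≈ 1.77.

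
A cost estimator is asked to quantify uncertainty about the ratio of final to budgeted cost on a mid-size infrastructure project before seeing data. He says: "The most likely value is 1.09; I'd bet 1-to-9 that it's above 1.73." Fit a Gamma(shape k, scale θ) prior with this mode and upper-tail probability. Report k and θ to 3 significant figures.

k ≈ 9.79, θ ≈ 0.124

Gamma(k,θ) with k>1 has mode (k−1)θ, so θ = 1.09/(k−1).
Need P(X < 1.73) = 0.9 with θ tied to k this way. Start at k = 2, θ = 1.09: P(X<1.73) ≈ 0.471.
Too low — raise k to concentrate. Iterating converges to k ≈ 9.79.
Then θ = 1.09/(9.79−1) ≈ 0.124.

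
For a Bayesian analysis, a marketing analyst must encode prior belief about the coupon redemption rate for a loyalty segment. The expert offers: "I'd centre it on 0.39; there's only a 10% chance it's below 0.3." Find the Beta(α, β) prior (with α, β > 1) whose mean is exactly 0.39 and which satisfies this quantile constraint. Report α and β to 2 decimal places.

α ≈ 18.23, β ≈ 28.52

With mean 0.39 fixed, write α = 0.39s, β = 0.61s where s = α+β.
Need P(θ < 0.3) = 0.1 under Beta(0.39s, 0.61s). Normal approximation: (q−m)/√(m(1−m)/s) ≈ z_{0.1} = -1.28, so s ≈ 0.39·0.61·(-1.28)²/(0.3−0.39)² = 48.2.
At s = 48.2: P(θ<0.3) ≈ 0.096. Adjusting to match 0.1 gives s ≈ 46.75.
So α = 0.39·46.75 ≈ 18.23, β = 0.61·46.75 ≈ 28.52.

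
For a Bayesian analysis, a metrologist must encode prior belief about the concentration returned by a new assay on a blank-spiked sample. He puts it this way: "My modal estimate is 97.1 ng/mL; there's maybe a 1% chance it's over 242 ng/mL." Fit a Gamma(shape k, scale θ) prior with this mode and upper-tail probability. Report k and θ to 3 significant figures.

Gamma(k,θ) with k>1 has mode (k−1)θ, so θ = 97.1/(k−1).
Need P(X < 242) = 0.99 with θ tied to k this way. Start at k = 2, θ = 97.1: P(X<242) ≈ 0.711.
Too low — raise k to concentrate. Iterating converges to k ≈ 6.63.
Then θ = 97.1/(6.63−1) ≈ 17.2.

k ≈ 6.63, θ ≈ 17.2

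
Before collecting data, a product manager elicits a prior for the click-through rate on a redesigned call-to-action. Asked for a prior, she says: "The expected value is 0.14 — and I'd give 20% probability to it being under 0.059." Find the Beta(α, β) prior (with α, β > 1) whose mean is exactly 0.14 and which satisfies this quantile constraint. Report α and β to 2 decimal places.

α ≈ 1.82, β ≈ 11.16

With mean 0.14 fixed, write α = 0.14s, β = 0.86s where s = α+β.
Need P(θ < 0.059) = 0.2 under Beta(0.14s, 0.86s). Normal approximation: (q−m)/√(m(1−m)/s) ≈ z_{0.2} = -0.842, so s ≈ 0.14·0.86·(-0.842)²/(0.059−0.14)² = 13.0.
At s = 13.0: P(θ<0.059) ≈ 0.200. Adjusting to match 0.2 gives s ≈ 12.98.
So α = 0.14·12.98 ≈ 1.82, β = 0.86·12.98 ≈ 11.16.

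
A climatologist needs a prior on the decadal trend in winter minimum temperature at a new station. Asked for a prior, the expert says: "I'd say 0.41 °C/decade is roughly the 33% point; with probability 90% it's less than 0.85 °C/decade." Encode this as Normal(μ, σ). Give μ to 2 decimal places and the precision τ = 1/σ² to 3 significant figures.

The p-quantile of Normal(μ,σ) is μ + z_p·σ, with z_{0.33} = -0.4399 and z_{0.9} = 1.282.
Eliminate σ: μ = (z₂·x₁ − z₁·x₂)/(z₂ − z₁) = (1.282·0.41 − (-0.4399)·0.85)/1.721 = 0.52.
Then σ = (x₂ − x₁)/(z₂ − z₁) = (0.85 − 0.41)/1.721 = 0.26.
Precision τ = 1/σ² = 1/0.2556² = 15.3.

μ = 0.52, τ = 15.3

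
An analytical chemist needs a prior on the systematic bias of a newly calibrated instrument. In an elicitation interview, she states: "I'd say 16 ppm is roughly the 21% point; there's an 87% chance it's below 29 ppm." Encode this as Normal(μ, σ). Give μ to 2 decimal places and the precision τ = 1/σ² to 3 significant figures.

μ = 21.42, τ = 0.0221

The p-quantile of Normal(μ,σ) is μ + z_p·σ, with z_{0.21} = -0.8064 and z_{0.87} = 1.126.
Eliminate σ: μ = (z₂·x₁ − z₁·x₂)/(z₂ − z₁) = (1.126·16 − (-0.8064)·29)/1.933 = 21.42.
Then σ = (x₂ − x₁)/(z₂ − z₁) = (29 − 16)/1.933 = 6.73.
Precision τ = 1/σ² = 1/6.726² = 0.0221.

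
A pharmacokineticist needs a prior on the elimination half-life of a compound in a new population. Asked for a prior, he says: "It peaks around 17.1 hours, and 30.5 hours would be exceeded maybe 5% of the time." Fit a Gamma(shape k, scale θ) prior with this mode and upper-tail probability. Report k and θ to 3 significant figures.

Gamma(k,θ) with k>1 has mode (k−1)θ, so θ = 17.1/(k−1).
Need P(X < 30.5) = 0.95 with θ tied to k this way. Start at k = 2, θ = 17.1: P(X<30.5) ≈ 0.532.
Too low — raise k to concentrate. Iterating converges to k ≈ 9.33.
Then θ = 17.1/(9.33−1) ≈ 2.05.

k ≈ 9.33, θ ≈ 2.05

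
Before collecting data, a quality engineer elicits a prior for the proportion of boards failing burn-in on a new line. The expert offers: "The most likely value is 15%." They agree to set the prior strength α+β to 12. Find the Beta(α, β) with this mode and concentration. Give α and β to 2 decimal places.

For α,β > 1 the Beta mode is (α−1)/(α+β−2). With α+β = 12, the mode is (α−1)/10.
Set (α−1)/10 = 0.15 → α = 1 + 0.15·10 = 2.50.
β = 12 − α = 9.50.

α = 2.50, β = 9.50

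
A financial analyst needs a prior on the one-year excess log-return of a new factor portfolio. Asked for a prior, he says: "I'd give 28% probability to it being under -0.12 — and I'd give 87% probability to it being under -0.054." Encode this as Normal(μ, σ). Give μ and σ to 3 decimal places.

μ = -0.097, σ = 0.039

The p-quantile of Normal(μ,σ) is μ + z_p·σ, with z_{0.28} = -0.5828 and z_{0.87} = 1.126.
Eliminate σ: μ = (z₂·x₁ − z₁·x₂)/(z₂ − z₁) = (1.126·-0.12 − (-0.5828)·-0.054)/1.709 = -0.097.
Then σ = (x₂ − x₁)/(z₂ − z₁) = (-0.054 − -0.12)/1.709 = 0.039.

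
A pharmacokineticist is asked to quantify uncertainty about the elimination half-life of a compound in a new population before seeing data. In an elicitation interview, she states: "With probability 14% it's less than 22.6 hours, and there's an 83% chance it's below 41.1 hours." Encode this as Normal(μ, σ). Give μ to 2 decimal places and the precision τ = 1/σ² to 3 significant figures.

The p-quantile of Normal(μ,σ) is μ + z_p·σ, with z_{0.14} = -1.08 and z_{0.83} = 0.9542.
Eliminate σ: μ = (z₂·x₁ − z₁·x₂)/(z₂ − z₁) = (0.9542·22.6 − (-1.08)·41.1)/2.034 = 32.42.
Then σ = (x₂ − x₁)/(z₂ − z₁) = (41.1 − 22.6)/2.034 = 9.09.
Precision τ = 1/σ² = 1/9.093² = 0.0121.

μ = 32.42, τ = 0.0121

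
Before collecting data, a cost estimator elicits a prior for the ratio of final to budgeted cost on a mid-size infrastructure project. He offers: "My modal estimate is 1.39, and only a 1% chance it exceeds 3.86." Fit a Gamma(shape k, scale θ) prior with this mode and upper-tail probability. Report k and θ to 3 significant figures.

Gamma(k,θ) with k>1 has mode (k−1)θ, so θ = 1.39/(k−1).
Need P(X < 3.86) = 0.99 with θ tied to k this way. Start at k = 2, θ = 1.39: P(X<3.86) ≈ 0.765.
Too low — raise k to concentrate. Iterating converges to k ≈ 5.39.
Then θ = 1.39/(5.39−1) ≈ 0.316.

k ≈ 5.39, θ ≈ 0.316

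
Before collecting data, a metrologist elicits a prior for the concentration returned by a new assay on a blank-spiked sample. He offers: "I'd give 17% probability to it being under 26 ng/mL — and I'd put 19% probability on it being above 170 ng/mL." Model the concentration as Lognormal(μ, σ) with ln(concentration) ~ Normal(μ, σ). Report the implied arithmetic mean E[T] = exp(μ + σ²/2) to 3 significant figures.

If T ~ Lognormal(μ,σ) then ln T ~ Normal(μ,σ), so the p-quantile of ln T is μ + z_p·σ.
ln(26) = 3.258 and ln(170) = 5.136; z_{0.17} = -0.9542, z_{0.81} = 0.8779.
σ = (5.136 − 3.258)/(0.8779 − (-0.9542)) = 1.025.
μ = 3.258 − (-0.9542)·1.025 = 4.236.
E[T] = exp(μ + σ²/2) = exp(4.236 + 0.5252) = 117 ng/mL.

E[T] ≈ 117 ng/mL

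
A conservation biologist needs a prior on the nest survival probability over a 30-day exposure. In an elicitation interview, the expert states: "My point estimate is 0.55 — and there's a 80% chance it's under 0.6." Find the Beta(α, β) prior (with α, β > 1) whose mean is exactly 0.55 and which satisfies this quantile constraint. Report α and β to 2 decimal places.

α ≈ 38.85, β ≈ 31.79

With mean 0.55 fixed, write α = 0.55s, β = 0.45s where s = α+β.
Need P(θ < 0.6) = 0.8 under Beta(0.55s, 0.45s). Normal approximation: (q−m)/√(m(1−m)/s) ≈ z_{0.8} = 0.842, so s ≈ 0.55·0.45·(0.842)²/(0.6−0.55)² = 70.1.
At s = 70.1: P(θ<0.6) ≈ 0.799. Adjusting to match 0.8 gives s ≈ 70.63.
So α = 0.55·70.63 ≈ 38.85, β = 0.45·70.63 ≈ 31.79.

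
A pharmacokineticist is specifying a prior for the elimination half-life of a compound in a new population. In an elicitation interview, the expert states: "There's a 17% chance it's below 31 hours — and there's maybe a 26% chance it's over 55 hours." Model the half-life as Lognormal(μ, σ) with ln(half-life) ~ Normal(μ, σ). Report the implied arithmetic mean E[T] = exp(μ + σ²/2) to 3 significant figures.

E[T] ≈ 46.6 hours

If T ~ Lognormal(μ,σ) then ln T ~ Normal(μ,σ), so the p-quantile of ln T is μ + z_p·σ.
ln(31) = 3.434 and ln(55) = 4.007; z_{0.17} = -0.9542, z_{0.74} = 0.6433.
σ = (4.007 − 3.434)/(0.6433 − (-0.9542)) = 0.359.
μ = 3.434 − (-0.9542)·0.359 = 3.776.
E[T] = exp(μ + σ²/2) = exp(3.776 + 0.0644) = 46.6 hours.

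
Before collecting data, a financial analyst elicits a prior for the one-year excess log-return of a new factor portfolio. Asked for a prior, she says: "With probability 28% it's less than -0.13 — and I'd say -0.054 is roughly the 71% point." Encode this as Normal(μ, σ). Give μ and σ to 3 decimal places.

μ = -0.091, σ = 0.067

For Normal(μ,σ), the p-quantile is μ + z_p·σ. Here z_{0.28} = -0.5828, z_{0.71} = 0.5534.
So -0.13 = μ − 0.5828σ and -0.054 = μ + 0.5534σ.
Subtracting: σ = (-0.054 − -0.13)/(0.5534 − (-0.5828)) = 0.067.
Then μ = -0.13 − (-0.5828)·0.067 = -0.091.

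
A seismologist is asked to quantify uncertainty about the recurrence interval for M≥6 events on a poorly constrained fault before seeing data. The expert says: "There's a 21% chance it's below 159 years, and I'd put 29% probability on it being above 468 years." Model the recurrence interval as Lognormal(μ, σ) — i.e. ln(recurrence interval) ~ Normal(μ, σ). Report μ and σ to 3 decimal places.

μ ≈ 5.709, σ ≈ 0.794

If T ~ Lognormal(μ,σ) then ln T ~ Normal(μ,σ), so the p-quantile of ln T is μ + z_p·σ.
ln(159) = 5.069 and ln(468) = 6.148; z_{0.21} = -0.8064, z_{0.71} = 0.5534.
σ = (6.148 − 5.069)/(0.5534 − (-0.8064)) = 0.794.
μ = 5.069 − (-0.8064)·0.794 = 5.709.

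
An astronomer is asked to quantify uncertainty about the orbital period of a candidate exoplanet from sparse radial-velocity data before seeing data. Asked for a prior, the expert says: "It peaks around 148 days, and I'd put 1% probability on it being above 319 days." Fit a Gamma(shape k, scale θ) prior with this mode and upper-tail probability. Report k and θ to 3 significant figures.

Gamma(k,θ) with k>1 has mode (k−1)θ, so θ = 148/(k−1).
Need P(X < 319) = 0.99 with θ tied to k this way. Start at k = 2, θ = 148: P(X<319) ≈ 0.634.
Too low — raise k to concentrate. Iterating converges to k ≈ 9.21.
Then θ = 148/(9.21−1) ≈ 18.

k ≈ 9.21, θ ≈ 18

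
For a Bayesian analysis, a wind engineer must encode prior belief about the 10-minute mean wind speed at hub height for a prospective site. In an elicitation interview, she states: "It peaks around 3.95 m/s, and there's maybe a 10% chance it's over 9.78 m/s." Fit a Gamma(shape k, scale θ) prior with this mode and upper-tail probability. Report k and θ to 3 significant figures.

Gamma(k,θ) with k>1 has mode (k−1)θ, so θ = 3.95/(k−1).
Need P(X < 9.78) = 0.9 with θ tied to k this way. Start at k = 2, θ = 3.95: P(X<9.78) ≈ 0.708.
Too low — raise k to concentrate. Iterating converges to k ≈ 3.34.
Then θ = 3.95/(3.34−1) ≈ 1.69.

k ≈ 3.34, θ ≈ 1.69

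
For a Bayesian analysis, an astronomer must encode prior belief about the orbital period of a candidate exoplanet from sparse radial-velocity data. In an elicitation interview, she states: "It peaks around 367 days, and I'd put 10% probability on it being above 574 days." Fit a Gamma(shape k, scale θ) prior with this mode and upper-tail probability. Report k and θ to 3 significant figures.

k ≈ 10.4, θ ≈ 39.2

Gamma(k,θ) with k>1 has mode (k−1)θ, so θ = 367/(k−1).
Need P(X < 574) = 0.9 with θ tied to k this way. Start at k = 2, θ = 367: P(X<574) ≈ 0.463.
Too low — raise k to concentrate. Iterating converges to k ≈ 10.4.
Then θ = 367/(10.4−1) ≈ 39.2.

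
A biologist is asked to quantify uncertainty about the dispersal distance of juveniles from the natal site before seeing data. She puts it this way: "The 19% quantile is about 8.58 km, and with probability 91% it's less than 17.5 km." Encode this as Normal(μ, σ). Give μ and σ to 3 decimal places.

The p-quantile of Normal(μ,σ) is μ + z_p·σ, with z_{0.19} = -0.8779 and z_{0.91} = 1.341.
Eliminate σ: μ = (z₂·x₁ − z₁·x₂)/(z₂ − z₁) = (1.341·8.58 − (-0.8779)·17.5)/2.219 = 12.110.
Then σ = (x₂ − x₁)/(z₂ − z₁) = (17.5 − 8.58)/2.219 = 4.020.

μ = 12.110, σ = 4.020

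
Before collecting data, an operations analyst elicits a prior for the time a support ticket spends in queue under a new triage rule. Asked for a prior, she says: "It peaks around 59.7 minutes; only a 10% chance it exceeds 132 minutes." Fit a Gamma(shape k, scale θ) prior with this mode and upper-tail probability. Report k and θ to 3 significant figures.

Gamma(k,θ) with k>1 has mode (k−1)θ, so θ = 59.7/(k−1).
Need P(X < 132) = 0.9 with θ tied to k this way. Start at k = 2, θ = 59.7: P(X<132) ≈ 0.648.
Too low — raise k to concentrate. Iterating converges to k ≈ 4.05.
Then θ = 59.7/(4.05−1) ≈ 19.5.

k ≈ 4.05, θ ≈ 19.5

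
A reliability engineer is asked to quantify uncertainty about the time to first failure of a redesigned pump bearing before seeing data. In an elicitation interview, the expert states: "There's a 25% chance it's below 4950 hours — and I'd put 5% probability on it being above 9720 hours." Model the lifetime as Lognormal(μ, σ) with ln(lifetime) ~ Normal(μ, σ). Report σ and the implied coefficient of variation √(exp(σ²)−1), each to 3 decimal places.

σ ≈ 0.291, CV ≈ 0.297

If T ~ Lognormal(μ,σ) then ln T ~ Normal(μ,σ), so the p-quantile of ln T is μ + z_p·σ.
ln(4950) = 8.507 and ln(9720) = 9.182; z_{0.25} = -0.6745, z_{0.95} = 1.645.
σ = (9.182 − 8.507)/(1.645 − (-0.6745)) = 0.291.
μ = 8.507 − (-0.6745)·0.291 = 8.703.
CV = √(exp(σ²)−1) = √(exp(0.0846)−1) = 0.297.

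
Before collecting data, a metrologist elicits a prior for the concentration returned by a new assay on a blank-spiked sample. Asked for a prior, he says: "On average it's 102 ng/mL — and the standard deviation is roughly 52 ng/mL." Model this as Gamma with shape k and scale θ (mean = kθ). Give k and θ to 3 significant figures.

k ≈ 3.85, θ ≈ 26.5

For Gamma(k, scale θ): mean = kθ, variance = kθ², so CV = 1/√k.
CV = SD/mean = 52/102 = 0.5098, hence k = 1/CV² = 3.85.
Then θ = mean/k = 102/3.85 = 26.5.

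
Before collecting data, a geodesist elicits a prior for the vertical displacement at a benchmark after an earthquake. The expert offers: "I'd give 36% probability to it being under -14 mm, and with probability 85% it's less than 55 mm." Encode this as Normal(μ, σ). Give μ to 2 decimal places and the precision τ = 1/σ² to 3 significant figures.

μ = 3.73, τ = 0.000409

The p-quantile of Normal(μ,σ) is μ + z_p·σ, with z_{0.36} = -0.3585 and z_{0.85} = 1.036.
Eliminate σ: μ = (z₂·x₁ − z₁·x₂)/(z₂ − z₁) = (1.036·-14 − (-0.3585)·55)/1.395 = 3.73.
Then σ = (x₂ − x₁)/(z₂ − z₁) = (55 − -14)/1.395 = 49.47.
Precision τ = 1/σ² = 1/49.47² = 0.000409.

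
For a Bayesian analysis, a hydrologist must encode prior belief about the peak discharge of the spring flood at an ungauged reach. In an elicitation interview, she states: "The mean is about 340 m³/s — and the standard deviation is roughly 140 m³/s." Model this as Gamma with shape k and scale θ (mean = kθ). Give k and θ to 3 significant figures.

For Gamma(k, scale θ): mean = kθ, variance = kθ², so CV = 1/√k.
CV = SD/mean = 140/340 = 0.4118, hence k = 1/CV² = 5.9.
Then θ = mean/k = 340/5.9 = 57.6.

k ≈ 5.9, θ ≈ 57.6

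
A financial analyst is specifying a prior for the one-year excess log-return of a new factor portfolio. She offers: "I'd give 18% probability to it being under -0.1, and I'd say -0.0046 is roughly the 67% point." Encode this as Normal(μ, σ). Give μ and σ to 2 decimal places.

μ = -0.04, σ = 0.07

For Normal(μ,σ), the p-quantile is μ + z_p·σ. Here z_{0.18} = -0.9154, z_{0.67} = 0.4399.
So -0.1 = μ − 0.9154σ and -0.0046 = μ + 0.4399σ.
Subtracting: σ = (-0.0046 − -0.1)/(0.4399 − (-0.9154)) = 0.07.
Then μ = -0.1 − (-0.9154)·0.07 = -0.04.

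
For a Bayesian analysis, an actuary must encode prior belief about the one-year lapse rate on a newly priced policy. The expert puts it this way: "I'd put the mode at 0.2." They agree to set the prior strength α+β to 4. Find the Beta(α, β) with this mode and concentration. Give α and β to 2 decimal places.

For α,β > 1 the Beta mode is (α−1)/(α+β−2). With α+β = 4, the mode is (α−1)/2.
Set (α−1)/2 = 0.2 → α = 1 + 0.2·2 = 1.40.
β = 4 − α = 2.60.

α = 1.40, β = 2.60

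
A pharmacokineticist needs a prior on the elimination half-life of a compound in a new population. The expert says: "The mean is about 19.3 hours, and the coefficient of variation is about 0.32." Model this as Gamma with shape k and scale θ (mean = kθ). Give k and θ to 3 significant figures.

k ≈ 9.77, θ ≈ 1.98

For Gamma(k, scale θ): mean = kθ, variance = kθ², so CV = 1/√k.
CV = 0.32, hence k = 1/CV² = 9.77.
Then θ = mean/k = 19.3/9.77 = 1.98.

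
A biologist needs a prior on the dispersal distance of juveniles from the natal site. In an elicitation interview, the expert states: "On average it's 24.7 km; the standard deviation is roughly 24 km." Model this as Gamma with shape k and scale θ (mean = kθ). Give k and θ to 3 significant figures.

k ≈ 1.06, θ ≈ 23.3

For Gamma(k, scale θ): mean = kθ, variance = kθ², so CV = 1/√k.
CV = SD/mean = 24/24.7 = 0.9717, hence k = 1/CV² = 1.06.
Then θ = mean/k = 24.7/1.06 = 23.3.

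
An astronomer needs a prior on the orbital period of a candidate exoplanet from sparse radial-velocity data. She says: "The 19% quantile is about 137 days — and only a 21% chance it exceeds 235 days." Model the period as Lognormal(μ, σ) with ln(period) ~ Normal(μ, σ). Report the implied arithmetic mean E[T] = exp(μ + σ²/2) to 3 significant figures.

If T ~ Lognormal(μ,σ) then ln T ~ Normal(μ,σ), so the p-quantile of ln T is μ + z_p·σ.
ln(137) = 4.92 and ln(235) = 5.46; z_{0.19} = -0.8779, z_{0.79} = 0.8064.
σ = (5.46 − 4.92)/(0.8064 − (-0.8779)) = 0.320.
μ = 4.92 − (-0.8779)·0.320 = 5.201.
E[T] = exp(μ + σ²/2) = exp(5.201 + 0.0513) = 191 days.

E[T] ≈ 191 days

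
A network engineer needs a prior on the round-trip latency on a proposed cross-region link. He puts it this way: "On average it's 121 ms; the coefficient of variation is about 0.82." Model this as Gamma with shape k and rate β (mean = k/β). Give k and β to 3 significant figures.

k ≈ 1.49, β ≈ 0.0123

For Gamma(k, rate β): mean = k/β, variance = k/β², so CV = 1/√k.
CV = 0.82, hence k = 1/CV² = 1.49.
Then β = k/mean = 1.49/121 = 0.0123.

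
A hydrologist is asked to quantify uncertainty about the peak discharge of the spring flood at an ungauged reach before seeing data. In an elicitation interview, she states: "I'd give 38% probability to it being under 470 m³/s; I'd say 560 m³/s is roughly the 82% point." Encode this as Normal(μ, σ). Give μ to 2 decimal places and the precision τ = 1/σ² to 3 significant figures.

For Normal(μ,σ), the p-quantile is μ + z_p·σ. Here z_{0.38} = -0.3055, z_{0.82} = 0.9154.
So 470 = μ − 0.3055σ and 560 = μ + 0.9154σ.
Subtracting: σ = (560 − 470)/(0.9154 − (-0.3055)) = 73.72.
Then μ = 470 − (-0.3055)·73.72 = 492.52.
Precision τ = 1/σ² = 1/73.72² = 0.000184.

μ = 492.52, τ = 0.000184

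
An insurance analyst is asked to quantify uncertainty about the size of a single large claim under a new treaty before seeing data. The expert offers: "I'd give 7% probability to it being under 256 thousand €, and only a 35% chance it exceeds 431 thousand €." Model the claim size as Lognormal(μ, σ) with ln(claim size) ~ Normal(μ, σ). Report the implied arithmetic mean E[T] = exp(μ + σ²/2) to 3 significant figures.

E[T] ≈ 402 thousand €

If T ~ Lognormal(μ,σ) then ln T ~ Normal(μ,σ), so the p-quantile of ln T is μ + z_p·σ.
ln(256) = 5.545 and ln(431) = 6.066; z_{0.07} = -1.476, z_{0.65} = 0.3853.
σ = (6.066 − 5.545)/(0.3853 − (-1.476)) = 0.280.
μ = 5.545 − (-1.476)·0.280 = 5.958.
E[T] = exp(μ + σ²/2) = exp(5.958 + 0.0392) = 402 thousand €.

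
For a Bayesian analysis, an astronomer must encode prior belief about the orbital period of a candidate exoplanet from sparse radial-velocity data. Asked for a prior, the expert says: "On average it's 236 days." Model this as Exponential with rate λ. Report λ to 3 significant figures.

Exponential mean = 1/λ, so λ = 1/236.0 = 0.00424.

λ ≈ 0.00424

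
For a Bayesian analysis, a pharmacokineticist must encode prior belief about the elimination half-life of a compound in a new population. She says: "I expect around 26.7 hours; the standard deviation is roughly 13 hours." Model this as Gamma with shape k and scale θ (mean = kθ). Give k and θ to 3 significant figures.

For Gamma(k, scale θ): mean = kθ, variance = kθ², so CV = 1/√k.
CV = SD/mean = 13/26.7 = 0.4869, hence k = 1/CV² = 4.22.
Then θ = mean/k = 26.7/4.22 = 6.33.

k ≈ 4.22, θ ≈ 6.33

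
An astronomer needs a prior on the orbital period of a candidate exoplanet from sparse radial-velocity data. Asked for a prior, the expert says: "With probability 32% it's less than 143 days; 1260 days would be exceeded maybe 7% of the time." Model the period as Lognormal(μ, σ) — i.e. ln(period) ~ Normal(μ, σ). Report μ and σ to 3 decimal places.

If T ~ Lognormal(μ,σ) then ln T ~ Normal(μ,σ), so the p-quantile of ln T is μ + z_p·σ.
ln(143) = 4.963 and ln(1260) = 7.139; z_{0.32} = -0.4677, z_{0.93} = 1.476.
σ = (7.139 − 4.963)/(1.476 − (-0.4677)) = 1.120.
μ = 4.963 − (-0.4677)·1.120 = 5.487.

μ ≈ 5.487, σ ≈ 1.120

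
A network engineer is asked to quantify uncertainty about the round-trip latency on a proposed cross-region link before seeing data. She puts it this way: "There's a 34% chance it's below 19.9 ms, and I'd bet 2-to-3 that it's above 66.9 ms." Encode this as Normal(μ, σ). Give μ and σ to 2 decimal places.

For Normal(μ,σ), the p-quantile is μ + z_p·σ. Here z_{0.34} = -0.4125, z_{0.6} = 0.2533.
So 19.9 = μ − 0.4125σ and 66.9 = μ + 0.2533σ.
Subtracting: σ = (66.9 − 19.9)/(0.2533 − (-0.4125)) = 70.59.
Then μ = 19.9 − (-0.4125)·70.59 = 49.02.

μ = 49.02, σ = 70.59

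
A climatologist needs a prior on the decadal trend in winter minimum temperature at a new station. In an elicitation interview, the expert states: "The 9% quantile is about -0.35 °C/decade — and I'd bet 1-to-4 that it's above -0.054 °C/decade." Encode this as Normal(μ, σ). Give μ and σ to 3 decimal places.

μ = -0.168, σ = 0.136

The p-quantile of Normal(μ,σ) is μ + z_p·σ, with z_{0.09} = -1.341 and z_{0.8} = 0.8416.
Eliminate σ: μ = (z₂·x₁ − z₁·x₂)/(z₂ − z₁) = (0.8416·-0.35 − (-1.341)·-0.054)/2.182 = -0.168.
Then σ = (x₂ − x₁)/(z₂ − z₁) = (-0.054 − -0.35)/2.182 = 0.136.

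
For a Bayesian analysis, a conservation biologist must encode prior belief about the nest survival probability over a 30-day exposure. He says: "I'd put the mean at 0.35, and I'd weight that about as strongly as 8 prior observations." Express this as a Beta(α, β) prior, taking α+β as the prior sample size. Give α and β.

Under the effective-sample-size interpretation, Beta(α, β) has prior mean α/(α+β) and prior sample size α+β.
So α+β = 8 and α/(α+β) = 0.35, giving α = 0.35·8 = 2.8 and β = 8 − 2.8 = 5.2.

α = 2.8, β = 5.2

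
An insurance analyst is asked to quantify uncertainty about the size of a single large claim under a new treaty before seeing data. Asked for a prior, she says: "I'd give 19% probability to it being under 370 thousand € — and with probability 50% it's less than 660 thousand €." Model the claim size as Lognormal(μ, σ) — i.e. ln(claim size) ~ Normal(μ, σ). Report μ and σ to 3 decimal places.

If T ~ Lognormal(μ,σ) then ln T ~ Normal(μ,σ), so the p-quantile of ln T is μ + z_p·σ.
ln(370) = 5.914 and ln(660) = 6.492; z_{0.19} = -0.8779, z_{0.5} = 0.
σ = (6.492 − 5.914)/(0 − (-0.8779)) = 0.659.
μ = 5.914 − (-0.8779)·0.659 = 6.492.

μ ≈ 6.492, σ ≈ 0.659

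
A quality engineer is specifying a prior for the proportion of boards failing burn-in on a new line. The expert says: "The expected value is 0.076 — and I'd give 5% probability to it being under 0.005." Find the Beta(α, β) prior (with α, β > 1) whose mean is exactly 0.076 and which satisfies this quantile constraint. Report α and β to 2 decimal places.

With mean 0.076 fixed, write α = 0.076s, β = 0.924s where s = α+β.
Need P(θ < 0.005) = 0.05 under Beta(0.076s, 0.924s). Normal approximation: (q−m)/√(m(1−m)/s) ≈ z_{0.05} = -1.64, so s ≈ 0.076·0.924·(-1.64)²/(0.005−0.076)² = 37.7.
At s = 37.7: P(θ<0.005) ≈ 0.001. Adjusting to match 0.05 gives s ≈ 14.15.
So α = 0.076·14.15 ≈ 1.08, β = 0.924·14.15 ≈ 13.08.

α ≈ 1.08, β ≈ 13.08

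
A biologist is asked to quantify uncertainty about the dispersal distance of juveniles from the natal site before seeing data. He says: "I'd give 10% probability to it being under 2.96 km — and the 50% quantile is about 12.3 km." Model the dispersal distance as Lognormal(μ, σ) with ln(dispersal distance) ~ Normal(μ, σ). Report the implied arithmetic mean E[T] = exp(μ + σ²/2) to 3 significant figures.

E[T] ≈ 22.8 km

If T ~ Lognormal(μ,σ) then ln T ~ Normal(μ,σ), so the p-quantile of ln T is μ + z_p·σ.
ln(2.96) = 1.085 and ln(12.3) = 2.51; z_{0.1} = -1.282, z_{0.5} = 0.
σ = (2.51 − 1.085)/(0 − (-1.282)) = 1.111.
μ = 1.085 − (-1.282)·1.111 = 2.510.
E[T] = exp(μ + σ²/2) = exp(2.510 + 0.6177) = 22.8 km.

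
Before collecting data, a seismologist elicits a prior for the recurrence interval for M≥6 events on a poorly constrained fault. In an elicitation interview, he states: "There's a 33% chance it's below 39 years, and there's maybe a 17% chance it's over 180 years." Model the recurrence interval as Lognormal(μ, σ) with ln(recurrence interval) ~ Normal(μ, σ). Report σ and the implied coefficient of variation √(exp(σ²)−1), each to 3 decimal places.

σ ≈ 1.097, CV ≈ 1.527

If T ~ Lognormal(μ,σ) then ln T ~ Normal(μ,σ), so the p-quantile of ln T is μ + z_p·σ.
ln(39) = 3.664 and ln(180) = 5.193; z_{0.33} = -0.4399, z_{0.83} = 0.9542.
σ = (5.193 − 3.664)/(0.9542 − (-0.4399)) = 1.097.
μ = 3.664 − (-0.4399)·1.097 = 4.146.
CV = √(exp(σ²)−1) = √(exp(1.2036)−1) = 1.527.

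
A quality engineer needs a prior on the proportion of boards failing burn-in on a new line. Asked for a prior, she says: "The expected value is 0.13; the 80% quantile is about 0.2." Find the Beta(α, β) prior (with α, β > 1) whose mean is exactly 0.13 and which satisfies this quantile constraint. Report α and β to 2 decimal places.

With mean 0.13 fixed, write α = 0.13s, β = 0.87s where s = α+β.
Need P(θ < 0.2) = 0.8 under Beta(0.13s, 0.87s). Normal approximation: (q−m)/√(m(1−m)/s) ≈ z_{0.8} = 0.842, so s ≈ 0.13·0.87·(0.842)²/(0.2−0.13)² = 16.3.
At s = 16.3: P(θ<0.2) ≈ 0.819. Adjusting to match 0.8 gives s ≈ 12.44.
So α = 0.13·12.44 ≈ 1.62, β = 0.87·12.44 ≈ 10.82.

α ≈ 1.62, β ≈ 10.82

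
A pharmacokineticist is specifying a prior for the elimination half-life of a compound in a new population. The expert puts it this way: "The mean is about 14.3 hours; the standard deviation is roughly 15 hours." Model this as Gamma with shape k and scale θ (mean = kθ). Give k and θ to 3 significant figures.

k ≈ 0.909, θ ≈ 15.7

For Gamma(k, scale θ): mean = kθ, variance = kθ², so CV = 1/√k.
CV = SD/mean = 15/14.3 = 1.049, hence k = 1/CV² = 0.909.
Then θ = mean/k = 14.3/0.909 = 15.7.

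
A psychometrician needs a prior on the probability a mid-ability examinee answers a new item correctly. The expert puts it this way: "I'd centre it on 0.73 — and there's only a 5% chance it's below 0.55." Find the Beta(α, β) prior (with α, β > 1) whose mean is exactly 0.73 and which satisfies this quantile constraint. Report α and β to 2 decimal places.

With mean 0.73 fixed, write α = 0.73s, β = 0.27s where s = α+β.
Need P(θ < 0.55) = 0.05 under Beta(0.73s, 0.27s). Normal approximation: (q−m)/√(m(1−m)/s) ≈ z_{0.05} = -1.64, so s ≈ 0.73·0.27·(-1.64)²/(0.55−0.73)² = 16.5.
At s = 16.5: P(θ<0.55) ≈ 0.059. Adjusting to match 0.05 gives s ≈ 18.33.
So α = 0.73·18.33 ≈ 13.38, β = 0.27·18.33 ≈ 4.95.

α ≈ 13.38, β ≈ 4.95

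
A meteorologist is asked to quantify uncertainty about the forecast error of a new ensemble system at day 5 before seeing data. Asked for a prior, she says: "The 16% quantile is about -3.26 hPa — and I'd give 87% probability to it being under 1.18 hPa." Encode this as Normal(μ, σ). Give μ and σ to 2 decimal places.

μ = -1.18, σ = 2.09

The p-quantile of Normal(μ,σ) is μ + z_p·σ, with z_{0.16} = -0.9945 and z_{0.87} = 1.126.
Eliminate σ: μ = (z₂·x₁ − z₁·x₂)/(z₂ − z₁) = (1.126·-3.26 − (-0.9945)·1.18)/2.121 = -1.18.
Then σ = (x₂ − x₁)/(z₂ − z₁) = (1.18 − -3.26)/2.121 = 2.09.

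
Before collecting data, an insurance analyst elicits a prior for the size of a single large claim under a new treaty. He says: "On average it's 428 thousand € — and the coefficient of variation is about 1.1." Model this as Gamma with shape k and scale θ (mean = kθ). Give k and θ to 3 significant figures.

For Gamma(k, scale θ): mean = kθ, variance = kθ², so CV = 1/√k.
CV = 1.1, hence k = 1/CV² = 0.826.
Then θ = mean/k = 428/0.826 = 518.

k ≈ 0.826, θ ≈ 518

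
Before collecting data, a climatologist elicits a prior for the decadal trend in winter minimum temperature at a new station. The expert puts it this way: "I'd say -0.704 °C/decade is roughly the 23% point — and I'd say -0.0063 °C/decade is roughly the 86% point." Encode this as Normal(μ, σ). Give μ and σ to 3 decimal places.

The p-quantile of Normal(μ,σ) is μ + z_p·σ, with z_{0.23} = -0.7388 and z_{0.86} = 1.08.
Eliminate σ: μ = (z₂·x₁ − z₁·x₂)/(z₂ − z₁) = (1.08·-0.704 − (-0.7388)·-0.0063)/1.819 = -0.421.
Then σ = (x₂ − x₁)/(z₂ − z₁) = (-0.0063 − -0.704)/1.819 = 0.384.

μ = -0.421, σ = 0.384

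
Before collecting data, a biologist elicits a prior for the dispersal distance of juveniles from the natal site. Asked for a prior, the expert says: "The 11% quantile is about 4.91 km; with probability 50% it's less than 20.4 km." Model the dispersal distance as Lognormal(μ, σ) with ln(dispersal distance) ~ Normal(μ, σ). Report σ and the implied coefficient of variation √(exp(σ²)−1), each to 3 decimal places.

σ ≈ 1.161, CV ≈ 1.689

If T ~ Lognormal(μ,σ) then ln T ~ Normal(μ,σ), so the p-quantile of ln T is μ + z_p·σ.
ln(4.91) = 1.591 and ln(20.4) = 3.016; z_{0.11} = -1.227, z_{0.5} = 0.
σ = (3.016 − 1.591)/(0 − (-1.227)) = 1.161.
μ = 1.591 − (-1.227)·1.161 = 3.016.
CV = √(exp(σ²)−1) = √(exp(1.3484)−1) = 1.689.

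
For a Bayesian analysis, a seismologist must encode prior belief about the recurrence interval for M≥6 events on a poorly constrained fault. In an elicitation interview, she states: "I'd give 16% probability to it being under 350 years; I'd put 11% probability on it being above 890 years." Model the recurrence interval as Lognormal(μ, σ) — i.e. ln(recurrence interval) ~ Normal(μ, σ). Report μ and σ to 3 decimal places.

μ ≈ 6.276, σ ≈ 0.420

If T ~ Lognormal(μ,σ) then ln T ~ Normal(μ,σ), so the p-quantile of ln T is μ + z_p·σ.
ln(350) = 5.858 and ln(890) = 6.791; z_{0.16} = -0.9945, z_{0.89} = 1.227.
σ = (6.791 − 5.858)/(1.227 − (-0.9945)) = 0.420.
μ = 5.858 − (-0.9945)·0.420 = 6.276.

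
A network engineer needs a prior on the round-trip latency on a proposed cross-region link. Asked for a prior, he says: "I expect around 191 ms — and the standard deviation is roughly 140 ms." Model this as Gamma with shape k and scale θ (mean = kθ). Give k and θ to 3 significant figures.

For Gamma(k, scale θ): mean = kθ, variance = kθ², so CV = 1/√k.
CV = SD/mean = 140/191 = 0.733, hence k = 1/CV² = 1.86.
Then θ = mean/k = 191/1.86 = 103.

k ≈ 1.86, θ ≈ 103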